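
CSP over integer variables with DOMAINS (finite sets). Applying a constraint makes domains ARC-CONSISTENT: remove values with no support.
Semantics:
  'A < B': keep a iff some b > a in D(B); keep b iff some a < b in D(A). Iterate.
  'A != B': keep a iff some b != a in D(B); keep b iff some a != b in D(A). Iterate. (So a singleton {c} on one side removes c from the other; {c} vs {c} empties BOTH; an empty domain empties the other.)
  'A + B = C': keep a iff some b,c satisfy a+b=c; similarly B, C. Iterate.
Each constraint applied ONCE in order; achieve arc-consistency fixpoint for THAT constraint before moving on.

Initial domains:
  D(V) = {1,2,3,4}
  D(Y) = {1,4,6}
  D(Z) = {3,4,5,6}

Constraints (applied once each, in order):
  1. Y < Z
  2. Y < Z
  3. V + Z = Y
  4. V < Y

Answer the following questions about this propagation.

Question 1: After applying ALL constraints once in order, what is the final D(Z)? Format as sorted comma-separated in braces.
Constraint 1 (Y < Z) on D(Y)={1,4,6} D(Z)={3,4,5,6}: Y {1,4,6}->{1,4}
Constraint 2 (Y < Z) on D(Y)={1,4} D(Z)={3,4,5,6}: no change
Constraint 3 (V + Z = Y) on D(V)={1,2,3,4} D(Z)={3,4,5,6} D(Y)={1,4}: V {1,2,3,4}->{1}; Z {3,4,5,6}->{3}; Y {1,4}->{4}
Constraint 4 (V < Y) on D(V)={1} D(Y)={4}: no change
So after all 4 constraints: D(Z) = {3}

Answer: {3}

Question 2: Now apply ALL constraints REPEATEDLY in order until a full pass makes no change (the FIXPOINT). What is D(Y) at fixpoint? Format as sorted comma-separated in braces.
pass 0 (initial): D(Y)={1,4,6}
pass 1: V {1,2,3,4}->{1}; Y {1,4,6}->{4}; Z {3,4,5,6}->{3}
pass 2: V {1}->{}; Y {4}->{}; Z {3}->{}
pass 3: no change
Fixpoint after 3 passes: D(Y) = {}

Answer: {}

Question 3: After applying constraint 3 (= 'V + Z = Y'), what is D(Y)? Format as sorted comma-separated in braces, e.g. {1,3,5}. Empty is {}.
Constraint 1 (Y < Z) on D(Y)={1,4,6} D(Z)={3,4,5,6}: Y {1,4,6}->{1,4}
Constraint 2 (Y < Z) on D(Y)={1,4} D(Z)={3,4,5,6}: no change
Constraint 3 (V + Z = Y) on D(V)={1,2,3,4} D(Z)={3,4,5,6} D(Y)={1,4}: V {1,2,3,4}->{1}; Z {3,4,5,6}->{3}; Y {1,4}->{4}
So after constraint 3: D(Y) = {4}

Answer: {4}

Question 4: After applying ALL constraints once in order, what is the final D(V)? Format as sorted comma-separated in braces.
Constraint 1 (Y < Z) on D(Y)={1,4,6} D(Z)={3,4,5,6}: Y {1,4,6}->{1,4}
Constraint 2 (Y < Z) on D(Y)={1,4} D(Z)={3,4,5,6}: no change
Constraint 3 (V + Z = Y) on D(V)={1,2,3,4} D(Z)={3,4,5,6} D(Y)={1,4}: V {1,2,3,4}->{1}; Z {3,4,5,6}->{3}; Y {1,4}->{4}
Constraint 4 (V < Y) on D(V)={1} D(Y)={4}: no change
So after all 4 constraints: D(V) = {1}

Answer: {1}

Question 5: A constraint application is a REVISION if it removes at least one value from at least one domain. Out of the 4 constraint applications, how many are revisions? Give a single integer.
Answer: 2

Derivation:
Constraint 1 (Y < Z) on D(Y)={1,4,6} D(Z)={3,4,5,6}: Y {1,4,6}->{1,4} => REVISION
Constraint 2 (Y < Z) on D(Y)={1,4} D(Z)={3,4,5,6}: no change => not a revision
Constraint 3 (V + Z = Y) on D(V)={1,2,3,4} D(Z)={3,4,5,6} D(Y)={1,4}: V {1,2,3,4}->{1}; Z {3,4,5,6}->{3}; Y {1,4}->{4} => REVISION
Constraint 4 (V < Y) on D(V)={1} D(Y)={4}: no change => not a revision
Total revisions = 2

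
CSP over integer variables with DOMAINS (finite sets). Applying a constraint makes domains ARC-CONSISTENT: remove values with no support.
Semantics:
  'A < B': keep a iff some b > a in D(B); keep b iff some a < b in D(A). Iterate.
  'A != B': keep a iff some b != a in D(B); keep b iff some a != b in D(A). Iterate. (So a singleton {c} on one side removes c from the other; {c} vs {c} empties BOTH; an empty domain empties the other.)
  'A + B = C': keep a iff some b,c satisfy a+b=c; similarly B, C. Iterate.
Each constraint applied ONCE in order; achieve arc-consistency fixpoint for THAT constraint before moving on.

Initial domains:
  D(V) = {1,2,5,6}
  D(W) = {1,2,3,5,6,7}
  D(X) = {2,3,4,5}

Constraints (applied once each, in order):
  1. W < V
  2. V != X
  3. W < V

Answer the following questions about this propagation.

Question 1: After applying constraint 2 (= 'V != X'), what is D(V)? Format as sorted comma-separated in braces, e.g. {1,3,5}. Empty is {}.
Constraint 1 (W < V) on D(W)={1,2,3,5,6,7} D(V)={1,2,5,6}: W {1,2,3,5,6,7}->{1,2,3,5}; V {1,2,5,6}->{2,5,6}
Constraint 2 (V != X) on D(V)={2,5,6} D(X)={2,3,4,5}: no change
So after constraint 2: D(V) = {2,5,6}

Answer: {2,5,6}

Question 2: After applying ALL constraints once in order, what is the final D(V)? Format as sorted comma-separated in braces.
Constraint 1 (W < V) on D(W)={1,2,3,5,6,7} D(V)={1,2,5,6}: W {1,2,3,5,6,7}->{1,2,3,5}; V {1,2,5,6}->{2,5,6}
Constraint 2 (V != X) on D(V)={2,5,6} D(X)={2,3,4,5}: no change
Constraint 3 (W < V) on D(W)={1,2,3,5} D(V)={2,5,6}: no change
So after all 3 constraints: D(V) = {2,5,6}

Answer: {2,5,6}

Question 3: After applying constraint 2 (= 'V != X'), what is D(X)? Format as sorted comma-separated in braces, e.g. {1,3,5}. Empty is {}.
Answer: {2,3,4,5}

Derivation:
Constraint 1 (W < V) on D(W)={1,2,3,5,6,7} D(V)={1,2,5,6}: W {1,2,3,5,6,7}->{1,2,3,5}; V {1,2,5,6}->{2,5,6}
Constraint 2 (V != X) on D(V)={2,5,6} D(X)={2,3,4,5}: no change
So after constraint 2: D(X) = {2,3,4,5}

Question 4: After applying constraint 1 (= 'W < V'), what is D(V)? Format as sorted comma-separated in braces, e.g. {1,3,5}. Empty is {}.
Constraint 1 (W < V) on D(W)={1,2,3,5,6,7} D(V)={1,2,5,6}: W {1,2,3,5,6,7}->{1,2,3,5}; V {1,2,5,6}->{2,5,6}
So after constraint 1: D(V) = {2,5,6}

Answer: {2,5,6}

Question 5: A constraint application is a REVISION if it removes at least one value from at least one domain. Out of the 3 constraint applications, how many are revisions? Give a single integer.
Answer: 1

Derivation:
Constraint 1 (W < V) on D(W)={1,2,3,5,6,7} D(V)={1,2,5,6}: W {1,2,3,5,6,7}->{1,2,3,5}; V {1,2,5,6}->{2,5,6} => REVISION
Constraint 2 (V != X) on D(V)={2,5,6} D(X)={2,3,4,5}: no change => not a revision
Constraint 3 (W < V) on D(W)={1,2,3,5} D(V)={2,5,6}: no change => not a revision
Total revisions = 1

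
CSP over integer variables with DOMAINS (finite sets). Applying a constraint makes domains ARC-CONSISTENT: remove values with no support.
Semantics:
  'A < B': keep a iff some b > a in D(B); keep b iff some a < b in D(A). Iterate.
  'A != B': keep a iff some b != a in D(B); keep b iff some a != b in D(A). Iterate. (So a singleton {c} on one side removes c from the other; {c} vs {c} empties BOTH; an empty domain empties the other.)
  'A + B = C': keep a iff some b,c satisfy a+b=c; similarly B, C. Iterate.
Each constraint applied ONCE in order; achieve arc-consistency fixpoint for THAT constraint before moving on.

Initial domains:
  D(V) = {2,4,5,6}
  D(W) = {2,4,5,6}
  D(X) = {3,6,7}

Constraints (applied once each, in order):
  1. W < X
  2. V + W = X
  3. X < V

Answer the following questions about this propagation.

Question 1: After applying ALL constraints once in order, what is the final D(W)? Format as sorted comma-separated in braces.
Answer: {2,4,5}

Derivation:
Constraint 1 (W < X) on D(W)={2,4,5,6} D(X)={3,6,7}: no change
Constraint 2 (V + W = X) on D(V)={2,4,5,6} D(W)={2,4,5,6} D(X)={3,6,7}: V {2,4,5,6}->{2,4,5}; W {2,4,5,6}->{2,4,5}; X {3,6,7}->{6,7}
Constraint 3 (X < V) on D(X)={6,7} D(V)={2,4,5}: X {6,7}->{}; V {2,4,5}->{}
So after all 3 constraints: D(W) = {2,4,5}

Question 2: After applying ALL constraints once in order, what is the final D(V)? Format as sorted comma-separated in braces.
Constraint 1 (W < X) on D(W)={2,4,5,6} D(X)={3,6,7}: no change
Constraint 2 (V + W = X) on D(V)={2,4,5,6} D(W)={2,4,5,6} D(X)={3,6,7}: V {2,4,5,6}->{2,4,5}; W {2,4,5,6}->{2,4,5}; X {3,6,7}->{6,7}
Constraint 3 (X < V) on D(X)={6,7} D(V)={2,4,5}: X {6,7}->{}; V {2,4,5}->{}
So after all 3 constraints: D(V) = {}

Answer: {}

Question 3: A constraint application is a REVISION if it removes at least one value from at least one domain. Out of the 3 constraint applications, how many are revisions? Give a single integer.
Constraint 1 (W < X) on D(W)={2,4,5,6} D(X)={3,6,7}: no change => not a revision
Constraint 2 (V + W = X) on D(V)={2,4,5,6} D(W)={2,4,5,6} D(X)={3,6,7}: V {2,4,5,6}->{2,4,5}; W {2,4,5,6}->{2,4,5}; X {3,6,7}->{6,7} => REVISION
Constraint 3 (X < V) on D(X)={6,7} D(V)={2,4,5}: X {6,7}->{}; V {2,4,5}->{} => REVISION
Total revisions = 2

Answer: 2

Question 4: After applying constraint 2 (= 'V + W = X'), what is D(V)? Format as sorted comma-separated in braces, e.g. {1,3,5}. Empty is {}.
Answer: {2,4,5}

Derivation:
Constraint 1 (W < X) on D(W)={2,4,5,6} D(X)={3,6,7}: no change
Constraint 2 (V + W = X) on D(V)={2,4,5,6} D(W)={2,4,5,6} D(X)={3,6,7}: V {2,4,5,6}->{2,4,5}; W {2,4,5,6}->{2,4,5}; X {3,6,7}->{6,7}
So after constraint 2: D(V) = {2,4,5}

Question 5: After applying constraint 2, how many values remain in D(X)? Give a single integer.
Answer: 2

Derivation:
Constraint 1 (W < X) on D(W)={2,4,5,6} D(X)={3,6,7}: no change
Constraint 2 (V + W = X) on D(V)={2,4,5,6} D(W)={2,4,5,6} D(X)={3,6,7}: V {2,4,5,6}->{2,4,5}; W {2,4,5,6}->{2,4,5}; X {3,6,7}->{6,7}
So after constraint 2: D(X)={6,7}, size = 2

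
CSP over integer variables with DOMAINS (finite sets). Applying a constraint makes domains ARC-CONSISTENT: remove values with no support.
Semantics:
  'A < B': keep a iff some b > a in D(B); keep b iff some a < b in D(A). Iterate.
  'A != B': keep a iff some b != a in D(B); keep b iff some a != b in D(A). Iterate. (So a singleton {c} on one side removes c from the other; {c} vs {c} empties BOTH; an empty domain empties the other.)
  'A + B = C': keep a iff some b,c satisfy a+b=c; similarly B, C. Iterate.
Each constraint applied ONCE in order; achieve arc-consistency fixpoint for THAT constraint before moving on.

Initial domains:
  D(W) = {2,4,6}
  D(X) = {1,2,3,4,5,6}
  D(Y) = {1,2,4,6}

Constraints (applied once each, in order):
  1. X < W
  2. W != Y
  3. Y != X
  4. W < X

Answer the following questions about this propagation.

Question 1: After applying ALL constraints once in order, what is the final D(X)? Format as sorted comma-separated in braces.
Constraint 1 (X < W) on D(X)={1,2,3,4,5,6} D(W)={2,4,6}: X {1,2,3,4,5,6}->{1,2,3,4,5}
Constraint 2 (W != Y) on D(W)={2,4,6} D(Y)={1,2,4,6}: no change
Constraint 3 (Y != X) on D(Y)={1,2,4,6} D(X)={1,2,3,4,5}: no change
Constraint 4 (W < X) on D(W)={2,4,6} D(X)={1,2,3,4,5}: W {2,4,6}->{2,4}; X {1,2,3,4,5}->{3,4,5}
So after all 4 constraints: D(X) = {3,4,5}

Answer: {3,4,5}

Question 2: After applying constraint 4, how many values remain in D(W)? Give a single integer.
Constraint 1 (X < W) on D(X)={1,2,3,4,5,6} D(W)={2,4,6}: X {1,2,3,4,5,6}->{1,2,3,4,5}
Constraint 2 (W != Y) on D(W)={2,4,6} D(Y)={1,2,4,6}: no change
Constraint 3 (Y != X) on D(Y)={1,2,4,6} D(X)={1,2,3,4,5}: no change
Constraint 4 (W < X) on D(W)={2,4,6} D(X)={1,2,3,4,5}: W {2,4,6}->{2,4}; X {1,2,3,4,5}->{3,4,5}
So after constraint 4: D(W)={2,4}, size = 2

Answer: 2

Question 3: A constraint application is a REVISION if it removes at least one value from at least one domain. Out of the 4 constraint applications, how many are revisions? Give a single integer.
Constraint 1 (X < W) on D(X)={1,2,3,4,5,6} D(W)={2,4,6}: X {1,2,3,4,5,6}->{1,2,3,4,5} => REVISION
Constraint 2 (W != Y) on D(W)={2,4,6} D(Y)={1,2,4,6}: no change => not a revision
Constraint 3 (Y != X) on D(Y)={1,2,4,6} D(X)={1,2,3,4,5}: no change => not a revision
Constraint 4 (W < X) on D(W)={2,4,6} D(X)={1,2,3,4,5}: W {2,4,6}->{2,4}; X {1,2,3,4,5}->{3,4,5} => REVISION
Total revisions = 2

Answer: 2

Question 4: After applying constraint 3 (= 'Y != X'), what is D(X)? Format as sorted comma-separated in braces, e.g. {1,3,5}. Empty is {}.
Answer: {1,2,3,4,5}

Derivation:
Constraint 1 (X < W) on D(X)={1,2,3,4,5,6} D(W)={2,4,6}: X {1,2,3,4,5,6}->{1,2,3,4,5}
Constraint 2 (W != Y) on D(W)={2,4,6} D(Y)={1,2,4,6}: no change
Constraint 3 (Y != X) on D(Y)={1,2,4,6} D(X)={1,2,3,4,5}: no change
So after constraint 3: D(X) = {1,2,3,4,5}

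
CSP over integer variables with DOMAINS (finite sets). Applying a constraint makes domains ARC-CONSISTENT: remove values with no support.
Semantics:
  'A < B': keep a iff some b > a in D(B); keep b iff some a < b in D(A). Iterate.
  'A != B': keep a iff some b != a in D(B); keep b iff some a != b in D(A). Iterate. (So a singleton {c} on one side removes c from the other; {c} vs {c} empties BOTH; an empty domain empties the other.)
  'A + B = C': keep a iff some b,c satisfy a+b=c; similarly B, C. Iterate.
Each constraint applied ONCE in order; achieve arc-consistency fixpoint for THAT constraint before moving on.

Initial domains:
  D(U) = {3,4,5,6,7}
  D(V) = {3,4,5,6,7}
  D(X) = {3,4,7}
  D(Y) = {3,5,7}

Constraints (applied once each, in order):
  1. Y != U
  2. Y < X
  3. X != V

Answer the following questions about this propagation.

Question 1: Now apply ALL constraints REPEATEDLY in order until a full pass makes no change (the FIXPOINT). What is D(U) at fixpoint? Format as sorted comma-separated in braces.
Answer: {3,4,5,6,7}

Derivation:
pass 0 (initial): D(U)={3,4,5,6,7}
pass 1: X {3,4,7}->{4,7}; Y {3,5,7}->{3,5}
pass 2: no change
Fixpoint after 2 passes: D(U) = {3,4,5,6,7}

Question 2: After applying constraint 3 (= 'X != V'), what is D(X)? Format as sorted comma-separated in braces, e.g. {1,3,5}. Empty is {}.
Constraint 1 (Y != U) on D(Y)={3,5,7} D(U)={3,4,5,6,7}: no change
Constraint 2 (Y < X) on D(Y)={3,5,7} D(X)={3,4,7}: Y {3,5,7}->{3,5}; X {3,4,7}->{4,7}
Constraint 3 (X != V) on D(X)={4,7} D(V)={3,4,5,6,7}: no change
So after constraint 3: D(X) = {4,7}

Answer: {4,7}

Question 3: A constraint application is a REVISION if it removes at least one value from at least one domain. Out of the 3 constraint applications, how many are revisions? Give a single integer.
Answer: 1

Derivation:
Constraint 1 (Y != U) on D(Y)={3,5,7} D(U)={3,4,5,6,7}: no change => not a revision
Constraint 2 (Y < X) on D(Y)={3,5,7} D(X)={3,4,7}: Y {3,5,7}->{3,5}; X {3,4,7}->{4,7} => REVISION
Constraint 3 (X != V) on D(X)={4,7} D(V)={3,4,5,6,7}: no change => not a revision
Total revisions = 1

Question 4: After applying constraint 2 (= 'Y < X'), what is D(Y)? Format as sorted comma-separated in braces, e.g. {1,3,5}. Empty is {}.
Constraint 1 (Y != U) on D(Y)={3,5,7} D(U)={3,4,5,6,7}: no change
Constraint 2 (Y < X) on D(Y)={3,5,7} D(X)={3,4,7}: Y {3,5,7}->{3,5}; X {3,4,7}->{4,7}
So after constraint 2: D(Y) = {3,5}

Answer: {3,5}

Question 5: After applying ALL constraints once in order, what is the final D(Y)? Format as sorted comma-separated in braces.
Constraint 1 (Y != U) on D(Y)={3,5,7} D(U)={3,4,5,6,7}: no change
Constraint 2 (Y < X) on D(Y)={3,5,7} D(X)={3,4,7}: Y {3,5,7}->{3,5}; X {3,4,7}->{4,7}
Constraint 3 (X != V) on D(X)={4,7} D(V)={3,4,5,6,7}: no change
So after all 3 constraints: D(Y) = {3,5}

Answer: {3,5}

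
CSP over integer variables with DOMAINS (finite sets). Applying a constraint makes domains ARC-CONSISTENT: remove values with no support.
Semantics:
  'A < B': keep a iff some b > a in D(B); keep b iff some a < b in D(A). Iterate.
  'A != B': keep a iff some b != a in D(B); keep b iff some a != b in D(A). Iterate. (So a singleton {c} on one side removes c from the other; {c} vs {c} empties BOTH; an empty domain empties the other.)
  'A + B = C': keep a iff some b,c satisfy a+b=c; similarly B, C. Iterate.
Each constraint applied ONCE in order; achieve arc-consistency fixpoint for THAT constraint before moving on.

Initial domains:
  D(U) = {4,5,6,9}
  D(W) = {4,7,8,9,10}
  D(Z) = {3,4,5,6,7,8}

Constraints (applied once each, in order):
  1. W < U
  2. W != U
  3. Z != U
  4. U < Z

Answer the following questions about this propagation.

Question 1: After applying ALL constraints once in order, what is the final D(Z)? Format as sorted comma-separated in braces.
Constraint 1 (W < U) on D(W)={4,7,8,9,10} D(U)={4,5,6,9}: W {4,7,8,9,10}->{4,7,8}; U {4,5,6,9}->{5,6,9}
Constraint 2 (W != U) on D(W)={4,7,8} D(U)={5,6,9}: no change
Constraint 3 (Z != U) on D(Z)={3,4,5,6,7,8} D(U)={5,6,9}: no change
Constraint 4 (U < Z) on D(U)={5,6,9} D(Z)={3,4,5,6,7,8}: U {5,6,9}->{5,6}; Z {3,4,5,6,7,8}->{6,7,8}
So after all 4 constraints: D(Z) = {6,7,8}

Answer: {6,7,8}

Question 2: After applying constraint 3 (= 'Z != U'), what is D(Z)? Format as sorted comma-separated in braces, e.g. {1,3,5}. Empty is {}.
Answer: {3,4,5,6,7,8}

Derivation:
Constraint 1 (W < U) on D(W)={4,7,8,9,10} D(U)={4,5,6,9}: W {4,7,8,9,10}->{4,7,8}; U {4,5,6,9}->{5,6,9}
Constraint 2 (W != U) on D(W)={4,7,8} D(U)={5,6,9}: no change
Constraint 3 (Z != U) on D(Z)={3,4,5,6,7,8} D(U)={5,6,9}: no change
So after constraint 3: D(Z) = {3,4,5,6,7,8}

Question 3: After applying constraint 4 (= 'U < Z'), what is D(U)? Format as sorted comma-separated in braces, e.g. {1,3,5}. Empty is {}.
Constraint 1 (W < U) on D(W)={4,7,8,9,10} D(U)={4,5,6,9}: W {4,7,8,9,10}->{4,7,8}; U {4,5,6,9}->{5,6,9}
Constraint 2 (W != U) on D(W)={4,7,8} D(U)={5,6,9}: no change
Constraint 3 (Z != U) on D(Z)={3,4,5,6,7,8} D(U)={5,6,9}: no change
Constraint 4 (U < Z) on D(U)={5,6,9} D(Z)={3,4,5,6,7,8}: U {5,6,9}->{5,6}; Z {3,4,5,6,7,8}->{6,7,8}
So after constraint 4: D(U) = {5,6}

Answer: {5,6}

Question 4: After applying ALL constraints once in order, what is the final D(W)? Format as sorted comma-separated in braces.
Constraint 1 (W < U) on D(W)={4,7,8,9,10} D(U)={4,5,6,9}: W {4,7,8,9,10}->{4,7,8}; U {4,5,6,9}->{5,6,9}
Constraint 2 (W != U) on D(W)={4,7,8} D(U)={5,6,9}: no change
Constraint 3 (Z != U) on D(Z)={3,4,5,6,7,8} D(U)={5,6,9}: no change
Constraint 4 (U < Z) on D(U)={5,6,9} D(Z)={3,4,5,6,7,8}: U {5,6,9}->{5,6}; Z {3,4,5,6,7,8}->{6,7,8}
So after all 4 constraints: D(W) = {4,7,8}

Answer: {4,7,8}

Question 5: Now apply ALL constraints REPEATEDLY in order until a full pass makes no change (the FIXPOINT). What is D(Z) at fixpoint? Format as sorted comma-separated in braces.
pass 0 (initial): D(Z)={3,4,5,6,7,8}
pass 1: U {4,5,6,9}->{5,6}; W {4,7,8,9,10}->{4,7,8}; Z {3,4,5,6,7,8}->{6,7,8}
pass 2: W {4,7,8}->{4}
pass 3: no change
Fixpoint after 3 passes: D(Z) = {6,7,8}

Answer: {6,7,8}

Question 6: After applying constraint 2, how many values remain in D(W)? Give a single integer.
Answer: 3

Derivation:
Constraint 1 (W < U) on D(W)={4,7,8,9,10} D(U)={4,5,6,9}: W {4,7,8,9,10}->{4,7,8}; U {4,5,6,9}->{5,6,9}
Constraint 2 (W != U) on D(W)={4,7,8} D(U)={5,6,9}: no change
So after constraint 2: D(W)={4,7,8}, size = 3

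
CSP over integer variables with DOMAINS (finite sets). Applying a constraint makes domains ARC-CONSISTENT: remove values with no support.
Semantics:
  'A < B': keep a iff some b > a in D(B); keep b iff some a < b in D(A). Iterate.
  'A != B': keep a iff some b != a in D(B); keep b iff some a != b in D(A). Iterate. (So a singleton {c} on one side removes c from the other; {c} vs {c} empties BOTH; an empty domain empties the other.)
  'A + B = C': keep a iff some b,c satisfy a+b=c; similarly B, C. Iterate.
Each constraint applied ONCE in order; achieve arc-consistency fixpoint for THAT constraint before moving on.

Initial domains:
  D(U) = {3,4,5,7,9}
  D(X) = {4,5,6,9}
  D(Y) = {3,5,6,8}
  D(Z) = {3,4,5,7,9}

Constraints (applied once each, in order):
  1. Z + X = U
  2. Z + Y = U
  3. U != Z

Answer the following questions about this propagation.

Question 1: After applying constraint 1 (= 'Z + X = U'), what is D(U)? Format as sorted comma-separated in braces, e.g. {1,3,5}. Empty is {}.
Constraint 1 (Z + X = U) on D(Z)={3,4,5,7,9} D(X)={4,5,6,9} D(U)={3,4,5,7,9}: Z {3,4,5,7,9}->{3,4,5}; X {4,5,6,9}->{4,5,6}; U {3,4,5,7,9}->{7,9}
So after constraint 1: D(U) = {7,9}

Answer: {7,9}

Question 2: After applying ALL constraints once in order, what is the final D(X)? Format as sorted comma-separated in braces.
Answer: {4,5,6}

Derivation:
Constraint 1 (Z + X = U) on D(Z)={3,4,5,7,9} D(X)={4,5,6,9} D(U)={3,4,5,7,9}: Z {3,4,5,7,9}->{3,4,5}; X {4,5,6,9}->{4,5,6}; U {3,4,5,7,9}->{7,9}
Constraint 2 (Z + Y = U) on D(Z)={3,4,5} D(Y)={3,5,6,8} D(U)={7,9}: Z {3,4,5}->{3,4}; Y {3,5,6,8}->{3,5,6}
Constraint 3 (U != Z) on D(U)={7,9} D(Z)={3,4}: no change
So after all 3 constraints: D(X) = {4,5,6}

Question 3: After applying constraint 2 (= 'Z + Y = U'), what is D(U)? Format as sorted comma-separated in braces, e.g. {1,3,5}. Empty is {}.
Constraint 1 (Z + X = U) on D(Z)={3,4,5,7,9} D(X)={4,5,6,9} D(U)={3,4,5,7,9}: Z {3,4,5,7,9}->{3,4,5}; X {4,5,6,9}->{4,5,6}; U {3,4,5,7,9}->{7,9}
Constraint 2 (Z + Y = U) on D(Z)={3,4,5} D(Y)={3,5,6,8} D(U)={7,9}: Z {3,4,5}->{3,4}; Y {3,5,6,8}->{3,5,6}
So after constraint 2: D(U) = {7,9}

Answer: {7,9}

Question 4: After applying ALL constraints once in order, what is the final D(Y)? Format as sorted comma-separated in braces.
Answer: {3,5,6}

Derivation:
Constraint 1 (Z + X = U) on D(Z)={3,4,5,7,9} D(X)={4,5,6,9} D(U)={3,4,5,7,9}: Z {3,4,5,7,9}->{3,4,5}; X {4,5,6,9}->{4,5,6}; U {3,4,5,7,9}->{7,9}
Constraint 2 (Z + Y = U) on D(Z)={3,4,5} D(Y)={3,5,6,8} D(U)={7,9}: Z {3,4,5}->{3,4}; Y {3,5,6,8}->{3,5,6}
Constraint 3 (U != Z) on D(U)={7,9} D(Z)={3,4}: no change
So after all 3 constraints: D(Y) = {3,5,6}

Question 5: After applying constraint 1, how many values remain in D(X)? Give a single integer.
Answer: 3

Derivation:
Constraint 1 (Z + X = U) on D(Z)={3,4,5,7,9} D(X)={4,5,6,9} D(U)={3,4,5,7,9}: Z {3,4,5,7,9}->{3,4,5}; X {4,5,6,9}->{4,5,6}; U {3,4,5,7,9}->{7,9}
So after constraint 1: D(X)={4,5,6}, size = 3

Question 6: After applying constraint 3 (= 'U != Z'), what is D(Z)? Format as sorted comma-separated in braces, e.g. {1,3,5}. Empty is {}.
Answer: {3,4}

Derivation:
Constraint 1 (Z + X = U) on D(Z)={3,4,5,7,9} D(X)={4,5,6,9} D(U)={3,4,5,7,9}: Z {3,4,5,7,9}->{3,4,5}; X {4,5,6,9}->{4,5,6}; U {3,4,5,7,9}->{7,9}
Constraint 2 (Z + Y = U) on D(Z)={3,4,5} D(Y)={3,5,6,8} D(U)={7,9}: Z {3,4,5}->{3,4}; Y {3,5,6,8}->{3,5,6}
Constraint 3 (U != Z) on D(U)={7,9} D(Z)={3,4}: no change
So after constraint 3: D(Z) = {3,4}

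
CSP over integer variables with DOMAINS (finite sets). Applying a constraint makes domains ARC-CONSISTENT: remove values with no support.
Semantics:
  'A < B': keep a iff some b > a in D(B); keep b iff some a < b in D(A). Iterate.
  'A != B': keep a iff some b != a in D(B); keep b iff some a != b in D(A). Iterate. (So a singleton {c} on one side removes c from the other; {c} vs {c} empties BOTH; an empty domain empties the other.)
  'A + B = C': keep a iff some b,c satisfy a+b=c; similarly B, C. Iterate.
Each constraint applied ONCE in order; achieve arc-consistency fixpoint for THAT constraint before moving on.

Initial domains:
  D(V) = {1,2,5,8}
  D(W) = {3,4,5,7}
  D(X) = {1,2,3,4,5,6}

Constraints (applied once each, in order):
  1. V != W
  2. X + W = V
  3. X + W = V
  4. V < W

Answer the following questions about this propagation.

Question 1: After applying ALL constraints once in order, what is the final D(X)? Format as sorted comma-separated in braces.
Answer: {1,2,3,4,5}

Derivation:
Constraint 1 (V != W) on D(V)={1,2,5,8} D(W)={3,4,5,7}: no change
Constraint 2 (X + W = V) on D(X)={1,2,3,4,5,6} D(W)={3,4,5,7} D(V)={1,2,5,8}: X {1,2,3,4,5,6}->{1,2,3,4,5}; V {1,2,5,8}->{5,8}
Constraint 3 (X + W = V) on D(X)={1,2,3,4,5} D(W)={3,4,5,7} D(V)={5,8}: no change
Constraint 4 (V < W) on D(V)={5,8} D(W)={3,4,5,7}: V {5,8}->{5}; W {3,4,5,7}->{7}
So after all 4 constraints: D(X) = {1,2,3,4,5}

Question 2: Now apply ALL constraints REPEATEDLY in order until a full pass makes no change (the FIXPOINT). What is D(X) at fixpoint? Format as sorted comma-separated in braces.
Answer: {}

Derivation:
pass 0 (initial): D(X)={1,2,3,4,5,6}
pass 1: V {1,2,5,8}->{5}; W {3,4,5,7}->{7}; X {1,2,3,4,5,6}->{1,2,3,4,5}
pass 2: V {5}->{}; W {7}->{}; X {1,2,3,4,5}->{}
pass 3: no change
Fixpoint after 3 passes: D(X) = {}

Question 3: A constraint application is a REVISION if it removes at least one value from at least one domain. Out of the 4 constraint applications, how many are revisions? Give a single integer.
Answer: 2

Derivation:
Constraint 1 (V != W) on D(V)={1,2,5,8} D(W)={3,4,5,7}: no change => not a revision
Constraint 2 (X + W = V) on D(X)={1,2,3,4,5,6} D(W)={3,4,5,7} D(V)={1,2,5,8}: X {1,2,3,4,5,6}->{1,2,3,4,5}; V {1,2,5,8}->{5,8} => REVISION
Constraint 3 (X + W = V) on D(X)={1,2,3,4,5} D(W)={3,4,5,7} D(V)={5,8}: no change => not a revision
Constraint 4 (V < W) on D(V)={5,8} D(W)={3,4,5,7}: V {5,8}->{5}; W {3,4,5,7}->{7} => REVISION
Total revisions = 2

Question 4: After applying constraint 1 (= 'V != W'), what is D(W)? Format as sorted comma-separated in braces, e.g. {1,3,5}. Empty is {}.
Constraint 1 (V != W) on D(V)={1,2,5,8} D(W)={3,4,5,7}: no change
So after constraint 1: D(W) = {3,4,5,7}

Answer: {3,4,5,7}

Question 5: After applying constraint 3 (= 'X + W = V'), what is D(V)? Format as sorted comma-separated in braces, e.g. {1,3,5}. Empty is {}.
Answer: {5,8}

Derivation:
Constraint 1 (V != W) on D(V)={1,2,5,8} D(W)={3,4,5,7}: no change
Constraint 2 (X + W = V) on D(X)={1,2,3,4,5,6} D(W)={3,4,5,7} D(V)={1,2,5,8}: X {1,2,3,4,5,6}->{1,2,3,4,5}; V {1,2,5,8}->{5,8}
Constraint 3 (X + W = V) on D(X)={1,2,3,4,5} D(W)={3,4,5,7} D(V)={5,8}: no change
So after constraint 3: D(V) = {5,8}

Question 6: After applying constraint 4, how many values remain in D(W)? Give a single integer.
Constraint 1 (V != W) on D(V)={1,2,5,8} D(W)={3,4,5,7}: no change
Constraint 2 (X + W = V) on D(X)={1,2,3,4,5,6} D(W)={3,4,5,7} D(V)={1,2,5,8}: X {1,2,3,4,5,6}->{1,2,3,4,5}; V {1,2,5,8}->{5,8}
Constraint 3 (X + W = V) on D(X)={1,2,3,4,5} D(W)={3,4,5,7} D(V)={5,8}: no change
Constraint 4 (V < W) on D(V)={5,8} D(W)={3,4,5,7}: V {5,8}->{5}; W {3,4,5,7}->{7}
So after constraint 4: D(W)={7}, size = 1

Answer: 1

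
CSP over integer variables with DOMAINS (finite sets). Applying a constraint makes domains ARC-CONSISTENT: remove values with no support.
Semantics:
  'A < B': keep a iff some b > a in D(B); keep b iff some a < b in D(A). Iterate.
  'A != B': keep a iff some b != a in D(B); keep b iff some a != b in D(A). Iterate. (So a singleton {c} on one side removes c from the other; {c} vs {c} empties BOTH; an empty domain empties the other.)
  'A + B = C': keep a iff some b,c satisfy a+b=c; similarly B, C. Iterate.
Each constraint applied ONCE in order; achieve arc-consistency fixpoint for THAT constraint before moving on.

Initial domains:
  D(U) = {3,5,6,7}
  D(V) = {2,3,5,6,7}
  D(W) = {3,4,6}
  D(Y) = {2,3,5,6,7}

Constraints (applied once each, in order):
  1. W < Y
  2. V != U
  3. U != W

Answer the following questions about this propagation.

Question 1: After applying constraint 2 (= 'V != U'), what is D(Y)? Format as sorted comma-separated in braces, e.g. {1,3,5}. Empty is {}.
Constraint 1 (W < Y) on D(W)={3,4,6} D(Y)={2,3,5,6,7}: Y {2,3,5,6,7}->{5,6,7}
Constraint 2 (V != U) on D(V)={2,3,5,6,7} D(U)={3,5,6,7}: no change
So after constraint 2: D(Y) = {5,6,7}

Answer: {5,6,7}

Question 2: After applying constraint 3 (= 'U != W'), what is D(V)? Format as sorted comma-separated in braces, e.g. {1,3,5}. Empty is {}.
Constraint 1 (W < Y) on D(W)={3,4,6} D(Y)={2,3,5,6,7}: Y {2,3,5,6,7}->{5,6,7}
Constraint 2 (V != U) on D(V)={2,3,5,6,7} D(U)={3,5,6,7}: no change
Constraint 3 (U != W) on D(U)={3,5,6,7} D(W)={3,4,6}: no change
So after constraint 3: D(V) = {2,3,5,6,7}

Answer: {2,3,5,6,7}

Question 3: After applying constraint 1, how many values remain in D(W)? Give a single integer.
Constraint 1 (W < Y) on D(W)={3,4,6} D(Y)={2,3,5,6,7}: Y {2,3,5,6,7}->{5,6,7}
So after constraint 1: D(W)={3,4,6}, size = 3

Answer: 3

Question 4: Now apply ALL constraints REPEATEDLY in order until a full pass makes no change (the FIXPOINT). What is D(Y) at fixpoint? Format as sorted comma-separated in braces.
Answer: {5,6,7}

Derivation:
pass 0 (initial): D(Y)={2,3,5,6,7}
pass 1: Y {2,3,5,6,7}->{5,6,7}
pass 2: no change
Fixpoint after 2 passes: D(Y) = {5,6,7}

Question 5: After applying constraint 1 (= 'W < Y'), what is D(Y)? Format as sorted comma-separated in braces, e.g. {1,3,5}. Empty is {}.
Constraint 1 (W < Y) on D(W)={3,4,6} D(Y)={2,3,5,6,7}: Y {2,3,5,6,7}->{5,6,7}
So after constraint 1: D(Y) = {5,6,7}

Answer: {5,6,7}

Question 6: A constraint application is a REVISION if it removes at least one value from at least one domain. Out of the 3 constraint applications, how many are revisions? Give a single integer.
Constraint 1 (W < Y) on D(W)={3,4,6} D(Y)={2,3,5,6,7}: Y {2,3,5,6,7}->{5,6,7} => REVISION
Constraint 2 (V != U) on D(V)={2,3,5,6,7} D(U)={3,5,6,7}: no change => not a revision
Constraint 3 (U != W) on D(U)={3,5,6,7} D(W)={3,4,6}: no change => not a revision
Total revisions = 1

Answer: 1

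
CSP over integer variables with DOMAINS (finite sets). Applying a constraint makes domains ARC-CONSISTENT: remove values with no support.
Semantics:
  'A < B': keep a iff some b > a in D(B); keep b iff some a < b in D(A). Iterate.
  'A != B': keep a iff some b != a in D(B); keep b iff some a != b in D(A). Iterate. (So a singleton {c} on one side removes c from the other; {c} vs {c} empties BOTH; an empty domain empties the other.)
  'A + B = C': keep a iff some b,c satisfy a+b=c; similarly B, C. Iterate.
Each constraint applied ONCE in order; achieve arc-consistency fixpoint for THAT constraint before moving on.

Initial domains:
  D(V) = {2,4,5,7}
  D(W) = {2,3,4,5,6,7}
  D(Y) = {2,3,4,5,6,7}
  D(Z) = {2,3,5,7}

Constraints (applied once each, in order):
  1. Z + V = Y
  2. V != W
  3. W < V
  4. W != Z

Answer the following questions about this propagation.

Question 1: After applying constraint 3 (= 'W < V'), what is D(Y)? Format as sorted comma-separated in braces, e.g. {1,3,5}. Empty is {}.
Constraint 1 (Z + V = Y) on D(Z)={2,3,5,7} D(V)={2,4,5,7} D(Y)={2,3,4,5,6,7}: Z {2,3,5,7}->{2,3,5}; V {2,4,5,7}->{2,4,5}; Y {2,3,4,5,6,7}->{4,5,6,7}
Constraint 2 (V != W) on D(V)={2,4,5} D(W)={2,3,4,5,6,7}: no change
Constraint 3 (W < V) on D(W)={2,3,4,5,6,7} D(V)={2,4,5}: W {2,3,4,5,6,7}->{2,3,4}; V {2,4,5}->{4,5}
So after constraint 3: D(Y) = {4,5,6,7}

Answer: {4,5,6,7}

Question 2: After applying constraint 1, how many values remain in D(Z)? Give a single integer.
Answer: 3

Derivation:
Constraint 1 (Z + V = Y) on D(Z)={2,3,5,7} D(V)={2,4,5,7} D(Y)={2,3,4,5,6,7}: Z {2,3,5,7}->{2,3,5}; V {2,4,5,7}->{2,4,5}; Y {2,3,4,5,6,7}->{4,5,6,7}
So after constraint 1: D(Z)={2,3,5}, size = 3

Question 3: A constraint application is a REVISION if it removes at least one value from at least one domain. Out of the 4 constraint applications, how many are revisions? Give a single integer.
Constraint 1 (Z + V = Y) on D(Z)={2,3,5,7} D(V)={2,4,5,7} D(Y)={2,3,4,5,6,7}: Z {2,3,5,7}->{2,3,5}; V {2,4,5,7}->{2,4,5}; Y {2,3,4,5,6,7}->{4,5,6,7} => REVISION
Constraint 2 (V != W) on D(V)={2,4,5} D(W)={2,3,4,5,6,7}: no change => not a revision
Constraint 3 (W < V) on D(W)={2,3,4,5,6,7} D(V)={2,4,5}: W {2,3,4,5,6,7}->{2,3,4}; V {2,4,5}->{4,5} => REVISION
Constraint 4 (W != Z) on D(W)={2,3,4} D(Z)={2,3,5}: no change => not a revision
Total revisions = 2

Answer: 2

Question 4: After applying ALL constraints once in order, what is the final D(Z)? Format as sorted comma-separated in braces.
Answer: {2,3,5}

Derivation:
Constraint 1 (Z + V = Y) on D(Z)={2,3,5,7} D(V)={2,4,5,7} D(Y)={2,3,4,5,6,7}: Z {2,3,5,7}->{2,3,5}; V {2,4,5,7}->{2,4,5}; Y {2,3,4,5,6,7}->{4,5,6,7}
Constraint 2 (V != W) on D(V)={2,4,5} D(W)={2,3,4,5,6,7}: no change
Constraint 3 (W < V) on D(W)={2,3,4,5,6,7} D(V)={2,4,5}: W {2,3,4,5,6,7}->{2,3,4}; V {2,4,5}->{4,5}
Constraint 4 (W != Z) on D(W)={2,3,4} D(Z)={2,3,5}: no change
So after all 4 constraints: D(Z) = {2,3,5}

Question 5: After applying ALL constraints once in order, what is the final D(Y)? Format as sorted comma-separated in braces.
Answer: {4,5,6,7}

Derivation:
Constraint 1 (Z + V = Y) on D(Z)={2,3,5,7} D(V)={2,4,5,7} D(Y)={2,3,4,5,6,7}: Z {2,3,5,7}->{2,3,5}; V {2,4,5,7}->{2,4,5}; Y {2,3,4,5,6,7}->{4,5,6,7}
Constraint 2 (V != W) on D(V)={2,4,5} D(W)={2,3,4,5,6,7}: no change
Constraint 3 (W < V) on D(W)={2,3,4,5,6,7} D(V)={2,4,5}: W {2,3,4,5,6,7}->{2,3,4}; V {2,4,5}->{4,5}
Constraint 4 (W != Z) on D(W)={2,3,4} D(Z)={2,3,5}: no change
So after all 4 constraints: D(Y) = {4,5,6,7}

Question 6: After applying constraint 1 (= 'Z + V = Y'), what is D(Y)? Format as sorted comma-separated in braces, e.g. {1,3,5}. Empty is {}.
Answer: {4,5,6,7}

Derivation:
Constraint 1 (Z + V = Y) on D(Z)={2,3,5,7} D(V)={2,4,5,7} D(Y)={2,3,4,5,6,7}: Z {2,3,5,7}->{2,3,5}; V {2,4,5,7}->{2,4,5}; Y {2,3,4,5,6,7}->{4,5,6,7}
So after constraint 1: D(Y) = {4,5,6,7}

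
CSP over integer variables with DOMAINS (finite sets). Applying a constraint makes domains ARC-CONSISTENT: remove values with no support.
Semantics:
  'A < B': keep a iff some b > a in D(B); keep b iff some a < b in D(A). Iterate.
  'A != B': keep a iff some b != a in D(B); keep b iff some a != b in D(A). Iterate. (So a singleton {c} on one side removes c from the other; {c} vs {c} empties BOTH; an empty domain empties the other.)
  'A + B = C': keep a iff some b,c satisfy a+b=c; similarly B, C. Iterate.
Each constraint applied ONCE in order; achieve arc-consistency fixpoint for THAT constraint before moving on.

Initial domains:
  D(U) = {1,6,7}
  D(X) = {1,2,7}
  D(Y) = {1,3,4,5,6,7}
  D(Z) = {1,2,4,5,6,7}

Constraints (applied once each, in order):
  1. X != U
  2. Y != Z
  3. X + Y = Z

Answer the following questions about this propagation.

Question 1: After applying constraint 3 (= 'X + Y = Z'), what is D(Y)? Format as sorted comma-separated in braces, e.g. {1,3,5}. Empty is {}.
Constraint 1 (X != U) on D(X)={1,2,7} D(U)={1,6,7}: no change
Constraint 2 (Y != Z) on D(Y)={1,3,4,5,6,7} D(Z)={1,2,4,5,6,7}: no change
Constraint 3 (X + Y = Z) on D(X)={1,2,7} D(Y)={1,3,4,5,6,7} D(Z)={1,2,4,5,6,7}: X {1,2,7}->{1,2}; Y {1,3,4,5,6,7}->{1,3,4,5,6}; Z {1,2,4,5,6,7}->{2,4,5,6,7}
So after constraint 3: D(Y) = {1,3,4,5,6}

Answer: {1,3,4,5,6}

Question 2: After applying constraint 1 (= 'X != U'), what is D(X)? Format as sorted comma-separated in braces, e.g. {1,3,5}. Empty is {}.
Answer: {1,2,7}

Derivation:
Constraint 1 (X != U) on D(X)={1,2,7} D(U)={1,6,7}: no change
So after constraint 1: D(X) = {1,2,7}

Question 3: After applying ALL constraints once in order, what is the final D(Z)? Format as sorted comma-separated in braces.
Constraint 1 (X != U) on D(X)={1,2,7} D(U)={1,6,7}: no change
Constraint 2 (Y != Z) on D(Y)={1,3,4,5,6,7} D(Z)={1,2,4,5,6,7}: no change
Constraint 3 (X + Y = Z) on D(X)={1,2,7} D(Y)={1,3,4,5,6,7} D(Z)={1,2,4,5,6,7}: X {1,2,7}->{1,2}; Y {1,3,4,5,6,7}->{1,3,4,5,6}; Z {1,2,4,5,6,7}->{2,4,5,6,7}
So after all 3 constraints: D(Z) = {2,4,5,6,7}

Answer: {2,4,5,6,7}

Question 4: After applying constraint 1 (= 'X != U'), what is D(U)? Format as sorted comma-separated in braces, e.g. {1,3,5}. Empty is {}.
Answer: {1,6,7}

Derivation:
Constraint 1 (X != U) on D(X)={1,2,7} D(U)={1,6,7}: no change
So after constraint 1: D(U) = {1,6,7}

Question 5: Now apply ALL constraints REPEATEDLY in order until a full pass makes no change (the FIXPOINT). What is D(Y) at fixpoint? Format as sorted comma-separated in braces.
pass 0 (initial): D(Y)={1,3,4,5,6,7}
pass 1: X {1,2,7}->{1,2}; Y {1,3,4,5,6,7}->{1,3,4,5,6}; Z {1,2,4,5,6,7}->{2,4,5,6,7}
pass 2: no change
Fixpoint after 2 passes: D(Y) = {1,3,4,5,6}

Answer: {1,3,4,5,6}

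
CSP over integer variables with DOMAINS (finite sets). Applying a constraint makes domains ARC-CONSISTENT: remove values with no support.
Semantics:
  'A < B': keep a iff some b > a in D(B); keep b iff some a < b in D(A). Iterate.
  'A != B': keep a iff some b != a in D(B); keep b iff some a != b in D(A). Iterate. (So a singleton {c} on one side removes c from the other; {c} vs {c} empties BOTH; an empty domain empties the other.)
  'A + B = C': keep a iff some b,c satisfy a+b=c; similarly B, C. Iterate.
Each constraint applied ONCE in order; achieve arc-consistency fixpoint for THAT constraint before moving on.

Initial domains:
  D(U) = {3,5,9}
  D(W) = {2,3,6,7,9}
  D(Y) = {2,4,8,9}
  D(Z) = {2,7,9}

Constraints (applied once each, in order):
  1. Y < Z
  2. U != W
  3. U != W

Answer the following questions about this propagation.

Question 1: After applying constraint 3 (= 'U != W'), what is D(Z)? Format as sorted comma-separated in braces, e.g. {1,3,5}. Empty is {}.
Constraint 1 (Y < Z) on D(Y)={2,4,8,9} D(Z)={2,7,9}: Y {2,4,8,9}->{2,4,8}; Z {2,7,9}->{7,9}
Constraint 2 (U != W) on D(U)={3,5,9} D(W)={2,3,6,7,9}: no change
Constraint 3 (U != W) on D(U)={3,5,9} D(W)={2,3,6,7,9}: no change
So after constraint 3: D(Z) = {7,9}

Answer: {7,9}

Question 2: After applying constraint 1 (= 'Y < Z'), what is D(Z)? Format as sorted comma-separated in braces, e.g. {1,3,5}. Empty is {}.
Constraint 1 (Y < Z) on D(Y)={2,4,8,9} D(Z)={2,7,9}: Y {2,4,8,9}->{2,4,8}; Z {2,7,9}->{7,9}
So after constraint 1: D(Z) = {7,9}

Answer: {7,9}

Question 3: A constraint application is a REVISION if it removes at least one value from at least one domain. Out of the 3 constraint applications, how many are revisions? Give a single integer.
Answer: 1

Derivation:
Constraint 1 (Y < Z) on D(Y)={2,4,8,9} D(Z)={2,7,9}: Y {2,4,8,9}->{2,4,8}; Z {2,7,9}->{7,9} => REVISION
Constraint 2 (U != W) on D(U)={3,5,9} D(W)={2,3,6,7,9}: no change => not a revision
Constraint 3 (U != W) on D(U)={3,5,9} D(W)={2,3,6,7,9}: no change => not a revision
Total revisions = 1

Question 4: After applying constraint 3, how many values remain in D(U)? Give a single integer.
Constraint 1 (Y < Z) on D(Y)={2,4,8,9} D(Z)={2,7,9}: Y {2,4,8,9}->{2,4,8}; Z {2,7,9}->{7,9}
Constraint 2 (U != W) on D(U)={3,5,9} D(W)={2,3,6,7,9}: no change
Constraint 3 (U != W) on D(U)={3,5,9} D(W)={2,3,6,7,9}: no change
So after constraint 3: D(U)={3,5,9}, size = 3

Answer: 3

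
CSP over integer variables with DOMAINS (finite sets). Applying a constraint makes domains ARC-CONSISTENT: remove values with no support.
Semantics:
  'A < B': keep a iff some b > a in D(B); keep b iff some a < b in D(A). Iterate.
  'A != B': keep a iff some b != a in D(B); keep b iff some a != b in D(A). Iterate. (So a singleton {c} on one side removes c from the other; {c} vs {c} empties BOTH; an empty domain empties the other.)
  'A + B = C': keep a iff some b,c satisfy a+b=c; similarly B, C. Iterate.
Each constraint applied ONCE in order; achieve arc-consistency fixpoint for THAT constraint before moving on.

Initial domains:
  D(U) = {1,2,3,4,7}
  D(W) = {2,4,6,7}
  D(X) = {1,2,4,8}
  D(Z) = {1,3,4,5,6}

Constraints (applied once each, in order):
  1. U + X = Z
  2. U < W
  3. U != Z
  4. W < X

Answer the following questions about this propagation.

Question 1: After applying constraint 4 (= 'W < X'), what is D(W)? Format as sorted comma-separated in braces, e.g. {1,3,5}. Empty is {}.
Constraint 1 (U + X = Z) on D(U)={1,2,3,4,7} D(X)={1,2,4,8} D(Z)={1,3,4,5,6}: U {1,2,3,4,7}->{1,2,3,4}; X {1,2,4,8}->{1,2,4}; Z {1,3,4,5,6}->{3,4,5,6}
Constraint 2 (U < W) on D(U)={1,2,3,4} D(W)={2,4,6,7}: no change
Constraint 3 (U != Z) on D(U)={1,2,3,4} D(Z)={3,4,5,6}: no change
Constraint 4 (W < X) on D(W)={2,4,6,7} D(X)={1,2,4}: W {2,4,6,7}->{2}; X {1,2,4}->{4}
So after constraint 4: D(W) = {2}

Answer: {2}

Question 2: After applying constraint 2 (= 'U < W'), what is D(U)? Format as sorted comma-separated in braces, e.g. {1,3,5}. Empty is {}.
Constraint 1 (U + X = Z) on D(U)={1,2,3,4,7} D(X)={1,2,4,8} D(Z)={1,3,4,5,6}: U {1,2,3,4,7}->{1,2,3,4}; X {1,2,4,8}->{1,2,4}; Z {1,3,4,5,6}->{3,4,5,6}
Constraint 2 (U < W) on D(U)={1,2,3,4} D(W)={2,4,6,7}: no change
So after constraint 2: D(U) = {1,2,3,4}

Answer: {1,2,3,4}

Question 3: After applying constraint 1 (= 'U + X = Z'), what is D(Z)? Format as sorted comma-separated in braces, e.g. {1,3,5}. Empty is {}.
Constraint 1 (U + X = Z) on D(U)={1,2,3,4,7} D(X)={1,2,4,8} D(Z)={1,3,4,5,6}: U {1,2,3,4,7}->{1,2,3,4}; X {1,2,4,8}->{1,2,4}; Z {1,3,4,5,6}->{3,4,5,6}
So after constraint 1: D(Z) = {3,4,5,6}

Answer: {3,4,5,6}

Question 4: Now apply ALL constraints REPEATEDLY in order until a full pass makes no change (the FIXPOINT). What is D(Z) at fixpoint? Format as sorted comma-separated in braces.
pass 0 (initial): D(Z)={1,3,4,5,6}
pass 1: U {1,2,3,4,7}->{1,2,3,4}; W {2,4,6,7}->{2}; X {1,2,4,8}->{4}; Z {1,3,4,5,6}->{3,4,5,6}
pass 2: U {1,2,3,4}->{1}; Z {3,4,5,6}->{5,6}
pass 3: Z {5,6}->{5}
pass 4: no change
Fixpoint after 4 passes: D(Z) = {5}

Answer: {5}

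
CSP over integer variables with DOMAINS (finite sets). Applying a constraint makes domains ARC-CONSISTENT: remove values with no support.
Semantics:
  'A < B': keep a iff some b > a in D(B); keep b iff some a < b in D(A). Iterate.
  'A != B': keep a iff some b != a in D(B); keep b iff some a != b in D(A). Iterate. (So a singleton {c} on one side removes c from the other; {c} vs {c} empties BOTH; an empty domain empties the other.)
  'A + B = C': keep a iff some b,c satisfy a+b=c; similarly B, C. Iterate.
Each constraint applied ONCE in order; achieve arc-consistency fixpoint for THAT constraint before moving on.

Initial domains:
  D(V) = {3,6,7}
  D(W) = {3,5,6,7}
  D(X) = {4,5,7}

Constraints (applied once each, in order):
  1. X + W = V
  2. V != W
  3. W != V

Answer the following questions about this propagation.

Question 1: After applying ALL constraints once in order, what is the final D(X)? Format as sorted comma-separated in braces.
Constraint 1 (X + W = V) on D(X)={4,5,7} D(W)={3,5,6,7} D(V)={3,6,7}: X {4,5,7}->{4}; W {3,5,6,7}->{3}; V {3,6,7}->{7}
Constraint 2 (V != W) on D(V)={7} D(W)={3}: no change
Constraint 3 (W != V) on D(W)={3} D(V)={7}: no change
So after all 3 constraints: D(X) = {4}

Answer: {4}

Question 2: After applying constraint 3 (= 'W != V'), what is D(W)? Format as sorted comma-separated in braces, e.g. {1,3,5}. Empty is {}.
Answer: {3}

Derivation:
Constraint 1 (X + W = V) on D(X)={4,5,7} D(W)={3,5,6,7} D(V)={3,6,7}: X {4,5,7}->{4}; W {3,5,6,7}->{3}; V {3,6,7}->{7}
Constraint 2 (V != W) on D(V)={7} D(W)={3}: no change
Constraint 3 (W != V) on D(W)={3} D(V)={7}: no change
So after constraint 3: D(W) = {3}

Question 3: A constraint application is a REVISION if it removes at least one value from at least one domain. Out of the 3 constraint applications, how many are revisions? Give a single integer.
Constraint 1 (X + W = V) on D(X)={4,5,7} D(W)={3,5,6,7} D(V)={3,6,7}: X {4,5,7}->{4}; W {3,5,6,7}->{3}; V {3,6,7}->{7} => REVISION
Constraint 2 (V != W) on D(V)={7} D(W)={3}: no change => not a revision
Constraint 3 (W != V) on D(W)={3} D(V)={7}: no change => not a revision
Total revisions = 1

Answer: 1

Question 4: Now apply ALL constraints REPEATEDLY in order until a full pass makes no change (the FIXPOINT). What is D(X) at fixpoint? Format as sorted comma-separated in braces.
pass 0 (initial): D(X)={4,5,7}
pass 1: V {3,6,7}->{7}; W {3,5,6,7}->{3}; X {4,5,7}->{4}
pass 2: no change
Fixpoint after 2 passes: D(X) = {4}

Answer: {4}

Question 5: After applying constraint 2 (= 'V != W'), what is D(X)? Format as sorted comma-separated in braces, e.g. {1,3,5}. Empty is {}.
Constraint 1 (X + W = V) on D(X)={4,5,7} D(W)={3,5,6,7} D(V)={3,6,7}: X {4,5,7}->{4}; W {3,5,6,7}->{3}; V {3,6,7}->{7}
Constraint 2 (V != W) on D(V)={7} D(W)={3}: no change
So after constraint 2: D(X) = {4}

Answer: {4}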